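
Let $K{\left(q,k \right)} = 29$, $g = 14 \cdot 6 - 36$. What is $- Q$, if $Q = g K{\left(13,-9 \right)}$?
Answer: $-1392$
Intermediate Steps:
$g = 48$ ($g = 84 - 36 = 48$)
$Q = 1392$ ($Q = 48 \cdot 29 = 1392$)
$- Q = \left(-1\right) 1392 = -1392$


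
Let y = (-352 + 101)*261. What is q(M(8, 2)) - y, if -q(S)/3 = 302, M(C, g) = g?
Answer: 64605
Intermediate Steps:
q(S) = -906 (q(S) = -3*302 = -906)
y = -65511 (y = -251*261 = -65511)
q(M(8, 2)) - y = -906 - 1*(-65511) = -906 + 65511 = 64605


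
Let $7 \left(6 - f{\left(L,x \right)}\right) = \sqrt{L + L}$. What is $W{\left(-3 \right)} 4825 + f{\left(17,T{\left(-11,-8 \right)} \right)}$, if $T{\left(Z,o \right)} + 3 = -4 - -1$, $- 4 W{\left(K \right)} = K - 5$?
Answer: $9656 - \frac{\sqrt{34}}{7} \approx 9655.2$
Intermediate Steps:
$W{\left(K \right)} = \frac{5}{4} - \frac{K}{4}$ ($W{\left(K \right)} = - \frac{K - 5}{4} = - \frac{-5 + K}{4} = \frac{5}{4} - \frac{K}{4}$)
$T{\left(Z,o \right)} = -6$ ($T{\left(Z,o \right)} = -3 - 3 = -6$)
$f{\left(L,x \right)} = 6 - \frac{\sqrt{2} \sqrt{L}}{7}$ ($f{\left(L,x \right)} = 6 - \frac{\sqrt{L + L}}{7} = 6 - \frac{\sqrt{2 L}}{7} = 6 - \frac{\sqrt{2} \sqrt{L}}{7}$)
$W{\left(-3 \right)} 4825 + f{\left(17,T{\left(-11,-8 \right)} \right)} = \left(\frac{5}{4} - - \frac{3}{4}\right) 4825 + \left(6 - \frac{\sqrt{2} \sqrt{17}}{7}\right) = \left(\frac{5}{4} + \frac{3}{4}\right) 4825 + \left(6 - \frac{\sqrt{34}}{7}\right) = 2 \cdot 4825 + \left(6 - \frac{\sqrt{34}}{7}\right) = 9650 + \left(6 - \frac{\sqrt{34}}{7}\right) = 9656 - \frac{\sqrt{34}}{7}$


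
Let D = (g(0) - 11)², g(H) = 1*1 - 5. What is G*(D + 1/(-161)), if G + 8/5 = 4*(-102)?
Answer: -74186752/805 ≈ -92158.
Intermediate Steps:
G = -2048/5 (G = -8/5 + 4*(-102) = -8/5 - 408 = -2048/5 ≈ -409.60)
g(H) = -4 (g(H) = 1 - 5 = -4)
D = 225 (D = (-4 - 11)² = (-15)² = 225)
G*(D + 1/(-161)) = -2048*(225 + 1/(-161))/5 = -2048*(225 - 1/161)/5 = -2048/5*36224/161 = -74186752/805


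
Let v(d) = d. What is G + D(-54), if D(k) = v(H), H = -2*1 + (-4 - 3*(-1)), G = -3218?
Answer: -3221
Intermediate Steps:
H = -3 (H = -2 + (-4 + 3) = -2 - 1 = -3)
D(k) = -3
G + D(-54) = -3218 - 3 = -3221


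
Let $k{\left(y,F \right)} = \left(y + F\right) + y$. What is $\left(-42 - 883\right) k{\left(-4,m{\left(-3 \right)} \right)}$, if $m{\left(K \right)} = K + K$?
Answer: $12950$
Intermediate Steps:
$m{\left(K \right)} = 2 K$
$k{\left(y,F \right)} = F + 2 y$ ($k{\left(y,F \right)} = \left(F + y\right) + y = F + 2 y$)
$\left(-42 - 883\right) k{\left(-4,m{\left(-3 \right)} \right)} = \left(-42 - 883\right) \left(2 \left(-3\right) + 2 \left(-4\right)\right) = - 925 \left(-6 - 8\right) = \left(-925\right) \left(-14\right) = 12950$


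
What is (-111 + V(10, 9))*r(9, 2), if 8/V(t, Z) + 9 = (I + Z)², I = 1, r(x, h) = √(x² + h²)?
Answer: -10093*√85/91 ≈ -1022.6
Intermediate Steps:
r(x, h) = √(h² + x²)
V(t, Z) = 8/(-9 + (1 + Z)²)
(-111 + V(10, 9))*r(9, 2) = (-111 + 8/(-9 + (1 + 9)²))*√(2² + 9²) = (-111 + 8/(-9 + 10²))*√(4 + 81) = (-111 + 8/(-9 + 100))*√85 = (-111 + 8/91)*√85 = -10093*√85/91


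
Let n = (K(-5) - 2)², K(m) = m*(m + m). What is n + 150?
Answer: 2454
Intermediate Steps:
K(m) = 2*m² (K(m) = m*(2*m) = 2*m²)
n = 2304 (n = (2*(-5)² - 2)² = (2*25 - 2)² = (50 - 2)² = 48² = 2304)
n + 150 = 2304 + 150 = 2454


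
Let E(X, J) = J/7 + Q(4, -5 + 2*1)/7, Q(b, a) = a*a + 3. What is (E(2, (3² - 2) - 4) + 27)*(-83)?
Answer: -16932/7 ≈ -2418.9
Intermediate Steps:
Q(b, a) = 3 + a² (Q(b, a) = a² + 3 = 3 + a²)
E(X, J) = 12/7 + J/7 (E(X, J) = J/7 + (3 + (-5 + 2*1)²)/7 = J*(⅐) + (3 + (-5 + 2)²)*(⅐) = J/7 + (3 + (-3)²)*(⅐) = J/7 + (3 + 9)*(⅐) = J/7 + 12*(⅐) = J/7 + 12/7 = 12/7 + J/7)
(E(2, (3² - 2) - 4) + 27)*(-83) = ((12/7 + ((3² - 2) - 4)/7) + 27)*(-83) = ((12/7 + ((9 - 2) - 4)/7) + 27)*(-83) = ((12/7 + (7 - 4)/7) + 27)*(-83) = ((12/7 + (⅐)*3) + 27)*(-83) = ((12/7 + 3/7) + 27)*(-83) = (15/7 + 27)*(-83) = (204/7)*(-83) = -16932/7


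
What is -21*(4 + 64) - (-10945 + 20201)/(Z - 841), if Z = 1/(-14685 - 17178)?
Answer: -4746360453/3349598 ≈ -1417.0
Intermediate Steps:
Z = -1/31863 (Z = 1/(-31863) = -1/31863 ≈ -3.1384e-5)
-21*(4 + 64) - (-10945 + 20201)/(Z - 841) = -21*(4 + 64) - (-10945 + 20201)/(-1/31863 - 841) = -21*68 - 9256/(-26796784/31863) = -1428 - 9256*(-31863)/26796784 = -1428 - 1*(-36865491/3349598) = -1428 + 36865491/3349598 = -4746360453/3349598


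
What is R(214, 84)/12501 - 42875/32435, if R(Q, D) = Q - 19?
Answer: -35310370/27031329 ≈ -1.3063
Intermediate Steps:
R(Q, D) = -19 + Q
R(214, 84)/12501 - 42875/32435 = (-19 + 214)/12501 - 42875/32435 = 195*(1/12501) - 42875*1/32435 = 65/4167 - 8575/6487 = -35310370/27031329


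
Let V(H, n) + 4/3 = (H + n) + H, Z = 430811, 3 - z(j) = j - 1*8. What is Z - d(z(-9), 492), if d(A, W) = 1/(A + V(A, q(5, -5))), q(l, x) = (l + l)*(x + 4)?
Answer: 62898403/146 ≈ 4.3081e+5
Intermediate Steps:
z(j) = 11 - j (z(j) = 3 - (j - 1*8) = 3 - (j - 8) = 3 - (-8 + j) = 3 + (8 - j) = 11 - j)
q(l, x) = 2*l*(4 + x) (q(l, x) = (2*l)*(4 + x) = 2*l*(4 + x))
V(H, n) = -4/3 + n + 2*H (V(H, n) = -4/3 + ((H + n) + H) = -4/3 + (n + 2*H) = -4/3 + n + 2*H)
d(A, W) = 1/(-34/3 + 3*A) (d(A, W) = 1/(A + (-4/3 + 2*5*(4 - 5) + 2*A)) = 1/(A + (-4/3 + 2*5*(-1) + 2*A)) = 1/(A + (-4/3 - 10 + 2*A)) = 1/(A + (-34/3 + 2*A)) = 1/(-34/3 + 3*A))
Z - d(z(-9), 492) = 430811 - 3/(-34 + 9*(11 - 1*(-9))) = 430811 - 3/(-34 + 9*(11 + 9)) = 430811 - 3/(-34 + 9*20) = 430811 - 3/(-34 + 180) = 430811 - 3/146 = 62898403/146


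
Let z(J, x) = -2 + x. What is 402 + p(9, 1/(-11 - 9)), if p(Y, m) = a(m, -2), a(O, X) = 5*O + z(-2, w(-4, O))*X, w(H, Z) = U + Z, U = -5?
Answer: 8317/20 ≈ 415.85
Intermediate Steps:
w(H, Z) = -5 + Z
a(O, X) = 5*O + X*(-7 + O) (a(O, X) = 5*O + (-2 + (-5 + O))*X = 5*O + (-7 + O)*X = 5*O + X*(-7 + O))
p(Y, m) = 14 + 3*m (p(Y, m) = 5*m - 2*(-7 + m) = 5*m + (14 - 2*m) = 14 + 3*m)
402 + p(9, 1/(-11 - 9)) = 402 + (14 + 3/(-11 - 9)) = 402 + (14 + 3/(-20)) = 402 + (14 + 3*(-1/20)) = 402 + (14 - 3/20) = 402 + 277/20 = 8317/20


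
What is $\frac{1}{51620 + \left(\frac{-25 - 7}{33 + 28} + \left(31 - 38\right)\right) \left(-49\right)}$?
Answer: $\frac{61}{3171311} \approx 1.9235 \cdot 10^{-5}$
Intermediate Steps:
$\frac{1}{51620 + \left(\frac{-25 - 7}{33 + 28} + \left(31 - 38\right)\right) \left(-49\right)} = \frac{1}{51620 + \left(- \frac{32}{61} - 7\right) \left(-49\right)} = \frac{1}{51620 - - \frac{22491}{61}} = \frac{1}{51620 + \frac{22491}{61}} = \frac{1}{\frac{3171311}{61}} = \frac{61}{3171311}$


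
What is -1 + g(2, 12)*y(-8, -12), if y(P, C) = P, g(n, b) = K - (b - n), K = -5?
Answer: 119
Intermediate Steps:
g(n, b) = -5 + n - b (g(n, b) = -5 - (b - n) = -5 + (n - b) = -5 + n - b)
-1 + g(2, 12)*y(-8, -12) = -1 + (-5 + 2 - 1*12)*(-8) = -1 + (-5 + 2 - 12)*(-8) = -1 - 15*(-8) = -1 + 120 = 119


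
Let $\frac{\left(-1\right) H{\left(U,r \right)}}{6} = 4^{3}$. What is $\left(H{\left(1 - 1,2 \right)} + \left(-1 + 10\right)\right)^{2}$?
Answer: $140625$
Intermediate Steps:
$H{\left(U,r \right)} = -384$ ($H{\left(U,r \right)} = - 6 \cdot 4^{3} = \left(-6\right) 64 = -384$)
$\left(H{\left(1 - 1,2 \right)} + \left(-1 + 10\right)\right)^{2} = \left(-384 + \left(-1 + 10\right)\right)^{2} = \left(-384 + 9\right)^{2} = \left(-375\right)^{2} = 140625$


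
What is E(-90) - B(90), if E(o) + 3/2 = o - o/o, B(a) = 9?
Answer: -203/2 ≈ -101.50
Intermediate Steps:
E(o) = -5/2 + o (E(o) = -3/2 + (o - o/o) = -3/2 + (o - 1*1) = -3/2 + (o - 1) = -3/2 + (-1 + o) = -5/2 + o)
E(-90) - B(90) = (-5/2 - 90) - 1*9 = -185/2 - 9 = -203/2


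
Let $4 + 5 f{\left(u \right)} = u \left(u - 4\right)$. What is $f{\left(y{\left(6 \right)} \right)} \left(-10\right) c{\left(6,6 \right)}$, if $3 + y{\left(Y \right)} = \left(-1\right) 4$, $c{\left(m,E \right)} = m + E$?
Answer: $-1752$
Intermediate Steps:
$c{\left(m,E \right)} = E + m$
$y{\left(Y \right)} = -7$ ($y{\left(Y \right)} = -3 - 4 = -7$)
$f{\left(u \right)} = - \frac{4}{5} + \frac{u \left(-4 + u\right)}{5}$ ($f{\left(u \right)} = - \frac{4}{5} + \frac{u \left(u - 4\right)}{5} = - \frac{4}{5} + \frac{u \left(-4 + u\right)}{5}$)
$f{\left(y{\left(6 \right)} \right)} \left(-10\right) c{\left(6,6 \right)} = \left(- \frac{4}{5} - - \frac{28}{5} + \frac{\left(-7\right)^{2}}{5}\right) \left(-10\right) \left(6 + 6\right) = \left(- \frac{4}{5} + \frac{28}{5} + \frac{1}{5} \cdot 49\right) \left(-10\right) 12 = \left(- \frac{4}{5} + \frac{28}{5} + \frac{49}{5}\right) \left(-10\right) 12 = \frac{73}{5} \left(-10\right) 12 = \left(-146\right) 12 = -1752$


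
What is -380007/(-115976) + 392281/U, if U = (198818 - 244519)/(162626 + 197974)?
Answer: -16405544994213693/5300219176 ≈ -3.0953e+6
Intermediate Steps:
U = -45701/360600 ≈ -0.12674
-380007/(-115976) + 392281/U = -380007/(-115976) + 392281/(-45701/360600) = -380007*(-1/115976) + 392281*(-360600/45701) = 380007/115976 - 141456528600/45701 = -16405544994213693/5300219176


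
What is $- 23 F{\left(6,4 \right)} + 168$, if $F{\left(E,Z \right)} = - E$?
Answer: $306$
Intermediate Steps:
$- 23 F{\left(6,4 \right)} + 168 = - 23 \left(\left(-1\right) 6\right) + 168 = \left(-23\right) \left(-6\right) + 168 = 138 + 168 = 306$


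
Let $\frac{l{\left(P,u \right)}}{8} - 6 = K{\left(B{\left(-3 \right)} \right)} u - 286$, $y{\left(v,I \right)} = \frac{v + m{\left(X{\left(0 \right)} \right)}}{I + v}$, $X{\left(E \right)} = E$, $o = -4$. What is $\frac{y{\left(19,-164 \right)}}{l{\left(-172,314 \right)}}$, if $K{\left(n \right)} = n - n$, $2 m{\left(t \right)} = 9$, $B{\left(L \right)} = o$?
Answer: $\frac{47}{649600} \approx 7.2352 \cdot 10^{-5}$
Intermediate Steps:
$B{\left(L \right)} = -4$
$m{\left(t \right)} = \frac{9}{2}$ ($m{\left(t \right)} = \frac{1}{2} \cdot 9 = \frac{9}{2}$)
$K{\left(n \right)} = 0$
$y{\left(v,I \right)} = \frac{\frac{9}{2} + v}{I + v}$ ($y{\left(v,I \right)} = \frac{v + \frac{9}{2}}{I + v} = \frac{\frac{9}{2} + v}{I + v}$)
$l{\left(P,u \right)} = -2240$ ($l{\left(P,u \right)} = 48 + 8 \left(0 u - 286\right) = 48 + 8 \left(0 - 286\right) = 48 + 8 \left(-286\right) = 48 - 2288 = -2240$)
$\frac{y{\left(19,-164 \right)}}{l{\left(-172,314 \right)}} = \frac{\frac{1}{-164 + 19} \left(\frac{9}{2} + 19\right)}{-2240} = \frac{1}{-145} \cdot \frac{47}{2} \left(- \frac{1}{2240}\right) = \left(- \frac{1}{145}\right) \frac{47}{2} \left(- \frac{1}{2240}\right) = \left(- \frac{47}{290}\right) \left(- \frac{1}{2240}\right) = \frac{47}{649600}$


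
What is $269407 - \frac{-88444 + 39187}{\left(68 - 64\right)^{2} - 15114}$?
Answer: $\frac{4067457629}{15098} \approx 2.694 \cdot 10^{5}$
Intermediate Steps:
$269407 - \frac{-88444 + 39187}{\left(68 - 64\right)^{2} - 15114} = 269407 - - \frac{49257}{4^{2} - 15114} = 269407 - - \frac{49257}{16 - 15114} = 269407 - - \frac{49257}{-15098} = 269407 - \left(-49257\right) \left(- \frac{1}{15098}\right) = 269407 - \frac{49257}{15098} = \frac{4067457629}{15098}$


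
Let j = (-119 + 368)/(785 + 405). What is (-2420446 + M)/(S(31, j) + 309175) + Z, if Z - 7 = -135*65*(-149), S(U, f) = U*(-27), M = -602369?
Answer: 403143362101/308338 ≈ 1.3075e+6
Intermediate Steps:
j = 249/1190 ≈ 0.20924
S(U, f) = -27*U
Z = 1307482 (Z = 7 - 135*65*(-149) = 7 - 8775*(-149) = 7 + 1307475 = 1307482)
(-2420446 + M)/(S(31, j) + 309175) + Z = (-2420446 - 602369)/(-27*31 + 309175) + 1307482 = -3022815/(-837 + 309175) + 1307482 = -3022815/308338 + 1307482 = 403143362101/308338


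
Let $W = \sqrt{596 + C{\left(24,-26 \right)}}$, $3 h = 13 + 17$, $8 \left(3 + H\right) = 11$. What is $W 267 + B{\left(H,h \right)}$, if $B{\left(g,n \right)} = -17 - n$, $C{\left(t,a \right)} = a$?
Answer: $-27 + 267 \sqrt{570} \approx 6347.5$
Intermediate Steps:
$H = - \frac{13}{8}$ ($H = -3 + \frac{1}{8} \cdot 11 = -3 + \frac{11}{8} = - \frac{13}{8} \approx -1.625$)
$h = 10$ ($h = \frac{13 + 17}{3} = \frac{1}{3} \cdot 30 = 10$)
$W = \sqrt{570}$ ($W = \sqrt{596 - 26} = \sqrt{570} \approx 23.875$)
$W 267 + B{\left(H,h \right)} = \sqrt{570} \cdot 267 - 27 = 267 \sqrt{570} - 27 = -27 + 267 \sqrt{570}$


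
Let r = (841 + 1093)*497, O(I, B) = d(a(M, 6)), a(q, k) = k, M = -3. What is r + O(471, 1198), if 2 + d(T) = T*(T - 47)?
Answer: 960950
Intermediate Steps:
d(T) = -2 + T*(-47 + T) (d(T) = -2 + T*(T - 47) = -2 + T*(-47 + T))
O(I, B) = -248 (O(I, B) = -2 + 6**2 - 47*6 = -2 + 36 - 282 = -248)
r = 961198 (r = 1934*497 = 961198)
r + O(471, 1198) = 961198 - 248 = 960950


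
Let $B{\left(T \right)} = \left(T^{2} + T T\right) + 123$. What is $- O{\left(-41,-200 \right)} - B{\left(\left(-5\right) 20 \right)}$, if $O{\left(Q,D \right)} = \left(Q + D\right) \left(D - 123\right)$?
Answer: $-97966$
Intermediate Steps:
$O{\left(Q,D \right)} = \left(-123 + D\right) \left(D + Q\right)$ ($O{\left(Q,D \right)} = \left(D + Q\right) \left(-123 + D\right) = \left(-123 + D\right) \left(D + Q\right)$)
$B{\left(T \right)} = 123 + 2 T^{2}$ ($B{\left(T \right)} = \left(T^{2} + T^{2}\right) + 123 = 2 T^{2} + 123 = 123 + 2 T^{2}$)
$- O{\left(-41,-200 \right)} - B{\left(\left(-5\right) 20 \right)} = - (\left(-200\right)^{2} - -24600 - -5043 - -8200) - \left(123 + 2 \left(\left(-5\right) 20\right)^{2}\right) = - (40000 + 24600 + 5043 + 8200) - \left(123 + 2 \left(-100\right)^{2}\right) = \left(-1\right) 77843 - \left(123 + 2 \cdot 10000\right) = -77843 - \left(123 + 20000\right) = -77843 - 20123 = -97966$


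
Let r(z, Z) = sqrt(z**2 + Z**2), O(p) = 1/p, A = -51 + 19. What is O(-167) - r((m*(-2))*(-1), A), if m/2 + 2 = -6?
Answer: -1/167 - 32*sqrt(2) ≈ -45.261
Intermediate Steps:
m = -16 (m = -4 + 2*(-6) = -4 - 12 = -16)
A = -32
r(z, Z) = sqrt(Z**2 + z**2)
O(-167) - r((m*(-2))*(-1), A) = 1/(-167) - sqrt((-32)**2 + (-16*(-2)*(-1))**2) = -1/167 - sqrt(1024 + (32*(-1))**2) = -1/167 - sqrt(1024 + (-32)**2) = -1/167 - sqrt(1024 + 1024) = -1/167 - sqrt(2048) = -1/167 - 32*sqrt(2)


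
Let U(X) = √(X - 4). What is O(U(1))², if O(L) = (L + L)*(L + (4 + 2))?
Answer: -396 - 144*I*√3 ≈ -396.0 - 249.42*I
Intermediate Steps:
U(X) = √(-4 + X)
O(L) = 2*L*(6 + L) (O(L) = (2*L)*(L + 6) = (2*L)*(6 + L) = 2*L*(6 + L))
O(U(1))² = (2*√(-4 + 1)*(6 + √(-4 + 1)))² = (2*√(-3)*(6 + √(-3)))² = (2*(I*√3)*(6 + I*√3))² = (2*I*√3*(6 + I*√3))² = -12*(6 + I*√3)²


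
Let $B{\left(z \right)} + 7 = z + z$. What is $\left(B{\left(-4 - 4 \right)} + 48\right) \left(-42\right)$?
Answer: $-1050$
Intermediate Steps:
$B{\left(z \right)} = -7 + 2 z$ ($B{\left(z \right)} = -7 + \left(z + z\right) = -7 + 2 z$)
$\left(B{\left(-4 - 4 \right)} + 48\right) \left(-42\right) = \left(\left(-7 + 2 \left(-4 - 4\right)\right) + 48\right) \left(-42\right) = \left(\left(-7 + 2 \left(-8\right)\right) + 48\right) \left(-42\right) = \left(\left(-7 - 16\right) + 48\right) \left(-42\right) = \left(-23 + 48\right) \left(-42\right) = 25 \left(-42\right) = -1050$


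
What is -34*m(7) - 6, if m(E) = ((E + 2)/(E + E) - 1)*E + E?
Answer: -159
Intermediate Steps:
m(E) = E + E*(-1 + (2 + E)/(2*E)) (m(E) = ((2 + E)/((2*E)) - 1)*E + E = ((2 + E)*(1/(2*E)) - 1)*E + E = ((2 + E)/(2*E) - 1)*E + E = (-1 + (2 + E)/(2*E))*E + E = E*(-1 + (2 + E)/(2*E)) + E = E + E*(-1 + (2 + E)/(2*E)))
-34*m(7) - 6 = -34*(1 + (½)*7) - 6 = -34*(1 + 7/2) - 6 = -34*9/2 - 6 = -153 - 6 = -159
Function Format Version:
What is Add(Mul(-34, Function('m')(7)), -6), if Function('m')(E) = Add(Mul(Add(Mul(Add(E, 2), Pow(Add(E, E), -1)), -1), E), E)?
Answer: -159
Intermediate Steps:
Function('m')(E) = Add(E, Mul(E, Add(-1, Mul(Rational(1, 2), Pow(E, -1), Add(2, E))))) (Function('m')(E) = Add(Mul(Add(Mul(Add(2, E), Pow(Mul(2, E), -1)), -1), E), E) = Add(Mul(Add(Mul(Add(2, E), Mul(Rational(1, 2), Pow(E, -1))), -1), E), E) = Add(Mul(Add(Mul(Rational(1, 2), Pow(E, -1), Add(2, E)), -1), E), E) = Add(Mul(Add(-1, Mul(Rational(1, 2), Pow(E, -1), Add(2, E))), E), E) = Add(Mul(E, Add(-1, Mul(Rational(1, 2), Pow(E, -1), Add(2, E)))), E) = Add(E, Mul(E, Add(-1, Mul(Rational(1, 2), Pow(E, -1), Add(2, E))))))
Add(Mul(-34, Function('m')(7)), -6) = Add(Mul(-34, Add(1, Mul(Rational(1, 2), 7))), -6) = Add(Mul(-34, Add(1, Rational(7, 2))), -6) = Add(Mul(-34, Rational(9, 2)), -6) = Add(-153, -6) = -159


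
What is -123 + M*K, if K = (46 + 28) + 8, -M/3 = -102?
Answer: 24969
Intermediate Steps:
M = 306 (M = -3*(-102) = 306)
K = 82 (K = 74 + 8 = 82)
-123 + M*K = -123 + 306*82 = -123 + 25092 = 24969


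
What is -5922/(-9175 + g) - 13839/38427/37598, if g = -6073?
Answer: 712980528995/1835831684984 ≈ 0.38837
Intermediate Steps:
-5922/(-9175 + g) - 13839/38427/37598 = -5922/(-9175 - 6073) - 13839/38427/37598 = -5922/(-15248) - 13839*1/38427*(1/37598) = -5922*(-1/15248) - 4613/12809*1/37598 = 2961/7624 - 4613/481592782 = 712980528995/1835831684984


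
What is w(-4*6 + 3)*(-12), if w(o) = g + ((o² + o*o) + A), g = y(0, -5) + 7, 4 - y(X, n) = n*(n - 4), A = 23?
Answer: -10452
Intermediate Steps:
y(X, n) = 4 - n*(-4 + n) (y(X, n) = 4 - n*(n - 4) = 4 - n*(-4 + n))
g = -34 (g = (4 - 1*(-5)² + 4*(-5)) + 7 = (4 - 1*25 - 20) + 7 = (4 - 25 - 20) + 7 = -41 + 7 = -34)
w(o) = -11 + 2*o² (w(o) = -34 + ((o² + o*o) + 23) = -34 + ((o² + o²) + 23) = -34 + (2*o² + 23) = -34 + (23 + 2*o²) = -11 + 2*o²)
w(-4*6 + 3)*(-12) = (-11 + 2*(-4*6 + 3)²)*(-12) = (-11 + 2*(-24 + 3)²)*(-12) = (-11 + 2*(-21)²)*(-12) = (-11 + 2*441)*(-12) = (-11 + 882)*(-12) = 871*(-12) = -10452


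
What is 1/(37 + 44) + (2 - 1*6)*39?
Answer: -12635/81 ≈ -155.99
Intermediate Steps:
1/(37 + 44) + (2 - 1*6)*39 = 1/81 + (2 - 6)*39 = 1/81 - 4*39 = 1/81 - 156 = -12635/81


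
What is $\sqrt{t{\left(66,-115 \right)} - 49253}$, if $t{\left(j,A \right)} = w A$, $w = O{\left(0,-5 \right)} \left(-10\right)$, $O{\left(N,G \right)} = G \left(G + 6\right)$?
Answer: $i \sqrt{55003} \approx 234.53 i$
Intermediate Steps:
$O{\left(N,G \right)} = G \left(6 + G\right)$
$w = 50$ ($w = - 5 \left(6 - 5\right) \left(-10\right) = \left(-5\right) 1 \left(-10\right) = \left(-5\right) \left(-10\right) = 50$)
$t{\left(j,A \right)} = 50 A$
$\sqrt{t{\left(66,-115 \right)} - 49253} = \sqrt{50 \left(-115\right) - 49253} = \sqrt{-5750 - 49253} = \sqrt{-55003} = i \sqrt{55003}$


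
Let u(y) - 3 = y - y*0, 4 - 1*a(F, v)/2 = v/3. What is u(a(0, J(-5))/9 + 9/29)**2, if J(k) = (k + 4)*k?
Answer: 8988004/613089 ≈ 14.660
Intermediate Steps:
J(k) = k*(4 + k) (J(k) = (4 + k)*k = k*(4 + k))
a(F, v) = 8 - 2*v/3
u(y) = 3 + y (u(y) = 3 + (y - y*0) = 3 + (y - 1*0) = 3 + (y + 0) = 3 + y)
u(a(0, J(-5))/9 + 9/29)**2 = (3 + ((8 - (-10)*(4 - 5)/3)/9 + 9/29))**2 = (3 + ((8 - (-10)*(-1)/3)*(1/9) + 9*(1/29)))**2 = (3 + ((8 - 2/3*5)*(1/9) + 9/29))**2 = (3 + ((8 - 10/3)*(1/9) + 9/29))**2 = (3 + ((14/3)*(1/9) + 9/29))**2 = (3 + (14/27 + 9/29))**2 = (3 + 649/783)**2 = (2998/783)**2 = 8988004/613089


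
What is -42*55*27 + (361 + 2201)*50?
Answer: 65730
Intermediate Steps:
-42*55*27 + (361 + 2201)*50 = -2310*27 + 2562*50 = -62370 + 128100 = 65730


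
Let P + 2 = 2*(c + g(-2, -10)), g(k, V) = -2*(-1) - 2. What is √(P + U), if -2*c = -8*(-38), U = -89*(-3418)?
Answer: 2*√75974 ≈ 551.27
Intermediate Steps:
U = 304202
c = -152 (c = -(-4)*(-38) = -½*304 = -152)
g(k, V) = 0 (g(k, V) = 2 - 2 = 0)
P = -306 (P = -2 + 2*(-152 + 0) = -2 + 2*(-152) = -2 - 304 = -306)
√(P + U) = √(-306 + 304202) = √303896 = 2*√75974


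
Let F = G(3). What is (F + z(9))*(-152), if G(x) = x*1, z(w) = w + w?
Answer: -3192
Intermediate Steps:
z(w) = 2*w
G(x) = x
F = 3
(F + z(9))*(-152) = (3 + 2*9)*(-152) = (3 + 18)*(-152) = 21*(-152) = -3192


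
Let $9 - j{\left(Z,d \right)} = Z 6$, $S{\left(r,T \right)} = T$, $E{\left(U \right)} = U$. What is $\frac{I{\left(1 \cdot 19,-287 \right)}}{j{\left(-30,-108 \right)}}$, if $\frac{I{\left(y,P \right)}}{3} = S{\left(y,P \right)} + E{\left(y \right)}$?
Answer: $- \frac{268}{63} \approx -4.254$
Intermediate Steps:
$j{\left(Z,d \right)} = 9 - 6 Z$ ($j{\left(Z,d \right)} = 9 - Z 6 = 9 - 6 Z$)
$I{\left(y,P \right)} = 3 P + 3 y$ ($I{\left(y,P \right)} = 3 \left(P + y\right) = 3 P + 3 y$)
$\frac{I{\left(1 \cdot 19,-287 \right)}}{j{\left(-30,-108 \right)}} = \frac{3 \left(-287\right) + 3 \cdot 1 \cdot 19}{9 - -180} = \frac{-861 + 3 \cdot 19}{9 + 180} = \frac{-861 + 57}{189} = \left(-804\right) \frac{1}{189} = - \frac{268}{63}$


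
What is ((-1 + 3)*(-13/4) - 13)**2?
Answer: 1521/4 ≈ 380.25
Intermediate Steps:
((-1 + 3)*(-13/4) - 13)**2 = (2*(-13*1/4) - 13)**2 = (2*(-13/4) - 13)**2 = (-13/2 - 13)**2 = (-39/2)**2 = 1521/4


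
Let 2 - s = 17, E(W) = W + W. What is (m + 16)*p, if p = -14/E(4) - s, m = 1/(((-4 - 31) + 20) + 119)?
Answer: 88245/416 ≈ 212.13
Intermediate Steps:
E(W) = 2*W
s = -15 (s = 2 - 1*17 = 2 - 17 = -15)
m = 1/104 (m = 1/((-35 + 20) + 119) = 1/(-15 + 119) = 1/104 ≈ 0.0096154)
p = 53/4 (p = -14/(2*4) - 1*(-15) = -14/8 + 15 = -14*⅛ + 15 = -7/4 + 15 = 53/4 ≈ 13.250)
(m + 16)*p = (1/104 + 16)*(53/4) = (1665/104)*(53/4) = 88245/416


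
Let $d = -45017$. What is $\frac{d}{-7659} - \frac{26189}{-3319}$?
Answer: $\frac{349992974}{25420221} \approx 13.768$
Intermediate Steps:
$\frac{d}{-7659} - \frac{26189}{-3319} = - \frac{45017}{-7659} - \frac{26189}{-3319} = \left(-45017\right) \left(- \frac{1}{7659}\right) - - \frac{26189}{3319} = \frac{45017}{7659} + \frac{26189}{3319} = \frac{349992974}{25420221}$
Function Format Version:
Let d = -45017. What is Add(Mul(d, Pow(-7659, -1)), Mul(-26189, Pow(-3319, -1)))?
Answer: Rational(349992974, 25420221) ≈ 13.768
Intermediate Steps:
Add(Mul(d, Pow(-7659, -1)), Mul(-26189, Pow(-3319, -1))) = Add(Mul(-45017, Pow(-7659, -1)), Mul(-26189, Pow(-3319, -1))) = Add(Mul(-45017, Rational(-1, 7659)), Mul(-26189, Rational(-1, 3319))) = Add(Rational(45017, 7659), Rational(26189, 3319)) = Rational(349992974, 25420221)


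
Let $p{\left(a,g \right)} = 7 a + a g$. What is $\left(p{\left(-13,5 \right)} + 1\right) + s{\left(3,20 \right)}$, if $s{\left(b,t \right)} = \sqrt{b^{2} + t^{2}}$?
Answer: $-155 + \sqrt{409} \approx -134.78$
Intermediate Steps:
$\left(p{\left(-13,5 \right)} + 1\right) + s{\left(3,20 \right)} = \left(- 13 \left(7 + 5\right) + 1\right) + \sqrt{3^{2} + 20^{2}} = \left(\left(-13\right) 12 + 1\right) + \sqrt{9 + 400} = \left(-156 + 1\right) + \sqrt{409} = -155 + \sqrt{409}$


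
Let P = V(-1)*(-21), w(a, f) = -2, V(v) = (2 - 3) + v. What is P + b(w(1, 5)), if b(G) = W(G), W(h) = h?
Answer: 40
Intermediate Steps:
V(v) = -1 + v
b(G) = G
P = 42 (P = (-1 - 1)*(-21) = -2*(-21) = 42)
P + b(w(1, 5)) = 42 - 2 = 40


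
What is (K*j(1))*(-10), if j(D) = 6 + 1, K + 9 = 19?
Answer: -700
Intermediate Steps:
K = 10 (K = -9 + 19 = 10)
j(D) = 7
(K*j(1))*(-10) = (10*7)*(-10) = 70*(-10) = -700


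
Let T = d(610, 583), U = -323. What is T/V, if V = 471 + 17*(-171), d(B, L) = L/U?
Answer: 583/786828 ≈ 0.00074095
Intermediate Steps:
d(B, L) = -L/323 (d(B, L) = L/(-323) = L*(-1/323) = -L/323)
T = -583/323 (T = -1/323*583 = -583/323 ≈ -1.8050)
V = -2436 (V = 471 - 2907 = -2436)
T/V = -583/323/(-2436) = -583/323*(-1/2436) = 583/786828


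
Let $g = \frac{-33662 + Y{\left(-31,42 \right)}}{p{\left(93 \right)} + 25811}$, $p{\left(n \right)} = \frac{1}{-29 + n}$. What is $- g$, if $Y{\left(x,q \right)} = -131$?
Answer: $\frac{2162752}{1651905} \approx 1.3092$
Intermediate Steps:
$g = - \frac{2162752}{1651905}$ ($g = \frac{-33662 - 131}{\frac{1}{-29 + 93} + 25811} = - \frac{33793}{\frac{1}{64} + 25811} = - \frac{33793}{\frac{1651905}{64}} = \left(-33793\right) \frac{64}{1651905} = - \frac{2162752}{1651905} \approx -1.3092$)
$- g = \left(-1\right) \left(- \frac{2162752}{1651905}\right) = \frac{2162752}{1651905}$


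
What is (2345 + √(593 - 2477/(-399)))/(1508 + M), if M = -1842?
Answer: -2345/334 - √23848629/66633 ≈ -7.0942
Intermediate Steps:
(2345 + √(593 - 2477/(-399)))/(1508 + M) = (2345 + √(593 - 2477/(-399)))/(1508 - 1842) = (2345 + √(593 - 2477*(-1/399)))/(-334) = (2345 + √(593 + 2477/399))*(-1/334) = (2345 + √(239084/399))*(-1/334) = (2345 + 2*√23848629/399)*(-1/334) = -2345/334 - √23848629/66633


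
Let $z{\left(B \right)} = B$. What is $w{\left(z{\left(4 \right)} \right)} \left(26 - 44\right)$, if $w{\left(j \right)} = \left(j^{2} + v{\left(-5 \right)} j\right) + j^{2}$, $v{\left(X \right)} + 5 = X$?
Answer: $144$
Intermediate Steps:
$v{\left(X \right)} = -5 + X$
$w{\left(j \right)} = - 10 j + 2 j^{2}$ ($w{\left(j \right)} = \left(j^{2} + \left(-5 - 5\right) j\right) + j^{2} = \left(j^{2} - 10 j\right) + j^{2} = - 10 j + 2 j^{2}$)
$w{\left(z{\left(4 \right)} \right)} \left(26 - 44\right) = 2 \cdot 4 \left(-5 + 4\right) \left(26 - 44\right) = 2 \cdot 4 \left(-1\right) \left(-18\right) = \left(-8\right) \left(-18\right) = 144$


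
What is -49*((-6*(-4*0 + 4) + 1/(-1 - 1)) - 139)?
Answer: 16023/2 ≈ 8011.5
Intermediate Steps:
-49*((-6*(-4*0 + 4) + 1/(-1 - 1)) - 139) = -49*((-6*(0 + 4) + 1/(-2)) - 139) = -49*((-6*4 - ½) - 139) = -49*((-24 - ½) - 139) = -49*(-49/2 - 139) = -49*(-327/2) = 16023/2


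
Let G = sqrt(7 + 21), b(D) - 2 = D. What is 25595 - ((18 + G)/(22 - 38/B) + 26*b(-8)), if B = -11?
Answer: 3605041/140 - 11*sqrt(7)/140 ≈ 25750.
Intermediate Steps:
b(D) = 2 + D
G = 2*sqrt(7) (G = sqrt(28) = 2*sqrt(7) ≈ 5.2915)
25595 - ((18 + G)/(22 - 38/B) + 26*b(-8)) = 25595 - ((18 + 2*sqrt(7))/(22 - 38/(-11)) + 26*(2 - 8)) = 25595 - ((18 + 2*sqrt(7))/(22 - 38*(-1/11)) + 26*(-6)) = 25595 - ((18 + 2*sqrt(7))/(22 + 38/11) - 156) = 25595 - ((18 + 2*sqrt(7))/(280/11) - 156) = 25595 - ((18 + 2*sqrt(7))*(11/280) - 156) = 25595 - ((99/140 + 11*sqrt(7)/140) - 156) = 25595 - (-21741/140 + 11*sqrt(7)/140) = 25595 + (21741/140 - 11*sqrt(7)/140) = 3605041/140 - 11*sqrt(7)/140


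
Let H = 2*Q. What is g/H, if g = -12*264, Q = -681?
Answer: 528/227 ≈ 2.3260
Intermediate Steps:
H = -1362 (H = 2*(-681) = -1362)
g = -3168
g/H = -3168/(-1362) = -3168*(-1/1362) = 528/227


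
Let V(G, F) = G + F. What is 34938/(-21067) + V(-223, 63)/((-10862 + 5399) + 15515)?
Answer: -88641874/52941371 ≈ -1.6743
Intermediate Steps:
V(G, F) = F + G
34938/(-21067) + V(-223, 63)/((-10862 + 5399) + 15515) = 34938/(-21067) + (63 - 223)/((-10862 + 5399) + 15515) = 34938*(-1/21067) - 160/(-5463 + 15515) = -34938/21067 - 160/10052 = -34938/21067 - 160*1/10052 = -34938/21067 - 40/2513 = -88641874/52941371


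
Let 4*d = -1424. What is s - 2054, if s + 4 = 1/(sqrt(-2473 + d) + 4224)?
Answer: (-2058*sqrt(2829) + 8692991*I)/(sqrt(2829) - 4224*I) ≈ -2058.0 - 2.9951e-6*I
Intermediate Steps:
d = -356 (d = (1/4)*(-1424) = -356)
s = -4 + 1/(4224 + I*sqrt(2829)) (s = -4 + 1/(sqrt(-2473 - 356) + 4224) = -4 + 1/(sqrt(-2829) + 4224) = -4 + 1/(I*sqrt(2829) + 4224) = -4 + 1/(4224 + I*sqrt(2829)) ≈ -3.9998 - 2.9806e-6*I)
s - 2054 = (-4*sqrt(2829) + 16895*I)/(sqrt(2829) - 4224*I) - 2054 = -2054 + (-4*sqrt(2829) + 16895*I)/(sqrt(2829) - 4224*I)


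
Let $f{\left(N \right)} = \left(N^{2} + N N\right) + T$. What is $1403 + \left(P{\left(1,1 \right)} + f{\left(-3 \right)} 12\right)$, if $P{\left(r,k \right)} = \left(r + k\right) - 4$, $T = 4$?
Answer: $1665$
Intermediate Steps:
$P{\left(r,k \right)} = -4 + k + r$ ($P{\left(r,k \right)} = \left(k + r\right) - 4 = -4 + k + r$)
$f{\left(N \right)} = 4 + 2 N^{2}$ ($f{\left(N \right)} = \left(N^{2} + N N\right) + 4 = \left(N^{2} + N^{2}\right) + 4 = 2 N^{2} + 4 = 4 + 2 N^{2}$)
$1403 + \left(P{\left(1,1 \right)} + f{\left(-3 \right)} 12\right) = 1403 + \left(\left(-4 + 1 + 1\right) + \left(4 + 2 \left(-3\right)^{2}\right) 12\right) = 1403 - \left(2 - \left(4 + 2 \cdot 9\right) 12\right) = 1403 - \left(2 - \left(4 + 18\right) 12\right) = 1403 + \left(-2 + 22 \cdot 12\right) = 1403 + \left(-2 + 264\right) = 1403 + 262 = 1665$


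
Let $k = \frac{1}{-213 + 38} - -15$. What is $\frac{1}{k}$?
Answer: $\frac{175}{2624} \approx 0.066692$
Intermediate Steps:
$k = \frac{2624}{175}$ ($k = \frac{1}{-175} + 15 = - \frac{1}{175} + 15 = \frac{2624}{175} \approx 14.994$)
$\frac{1}{k} = \frac{1}{\frac{2624}{175}} = \frac{175}{2624}$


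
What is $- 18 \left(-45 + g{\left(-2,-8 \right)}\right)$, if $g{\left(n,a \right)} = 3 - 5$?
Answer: $846$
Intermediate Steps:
$g{\left(n,a \right)} = -2$ ($g{\left(n,a \right)} = 3 - 5 = -2$)
$- 18 \left(-45 + g{\left(-2,-8 \right)}\right) = - 18 \left(-45 - 2\right) = \left(-18\right) \left(-47\right) = 846$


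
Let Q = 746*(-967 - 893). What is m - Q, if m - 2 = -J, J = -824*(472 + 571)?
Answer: 2246994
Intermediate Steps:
J = -859432 (J = -824*1043 = -859432)
m = 859434 (m = 2 - 1*(-859432) = 2 + 859432 = 859434)
Q = -1387560 (Q = 746*(-1860) = -1387560)
m - Q = 859434 - 1*(-1387560) = 859434 + 1387560 = 2246994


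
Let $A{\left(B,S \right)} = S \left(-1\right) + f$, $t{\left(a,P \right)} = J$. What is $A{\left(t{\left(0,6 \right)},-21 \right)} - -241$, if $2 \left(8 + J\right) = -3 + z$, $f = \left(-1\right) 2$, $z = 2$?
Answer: $260$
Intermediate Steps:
$f = -2$
$J = - \frac{17}{2}$ ($J = -8 + \frac{-3 + 2}{2} = -8 + \frac{1}{2} \left(-1\right) = -8 - \frac{1}{2} = - \frac{17}{2} \approx -8.5$)
$t{\left(a,P \right)} = - \frac{17}{2}$
$A{\left(B,S \right)} = -2 - S$ ($A{\left(B,S \right)} = S \left(-1\right) - 2 = - S - 2 = -2 - S$)
$A{\left(t{\left(0,6 \right)},-21 \right)} - -241 = \left(-2 - -21\right) - -241 = \left(-2 + 21\right) + 241 = 19 + 241 = 260$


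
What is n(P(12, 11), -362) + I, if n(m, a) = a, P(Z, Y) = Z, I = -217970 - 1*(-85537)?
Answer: -132795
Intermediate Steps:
I = -132433 (I = -217970 + 85537 = -132433)
n(P(12, 11), -362) + I = -362 - 132433 = -132795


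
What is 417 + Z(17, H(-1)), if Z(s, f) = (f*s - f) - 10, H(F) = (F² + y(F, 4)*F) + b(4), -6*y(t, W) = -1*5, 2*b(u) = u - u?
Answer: 1229/3 ≈ 409.67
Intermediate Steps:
b(u) = 0 (b(u) = (u - u)/2 = (½)*0 = 0)
y(t, W) = ⅚ (y(t, W) = -(-1)*5/6 = -⅙*(-5) = ⅚)
H(F) = F² + 5*F/6 (H(F) = (F² + 5*F/6) + 0 = F² + 5*F/6)
Z(s, f) = -10 - f + f*s (Z(s, f) = (-f + f*s) - 10 = -10 - f + f*s)
417 + Z(17, H(-1)) = 417 + (-10 - (-1)*(5 + 6*(-1))/6 + ((⅙)*(-1)*(5 + 6*(-1)))*17) = 417 + (-10 - (-1)*(5 - 6)/6 + ((⅙)*(-1)*(5 - 6))*17) = 417 + (-10 - (-1)*(-1)/6 + ((⅙)*(-1)*(-1))*17) = 417 + (-10 - 1*⅙ + (⅙)*17) = 417 + (-10 - ⅙ + 17/6) = 417 - 22/3 = 1229/3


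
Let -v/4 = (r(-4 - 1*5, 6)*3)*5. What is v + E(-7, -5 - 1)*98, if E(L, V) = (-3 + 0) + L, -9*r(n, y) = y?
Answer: -940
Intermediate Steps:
r(n, y) = -y/9
E(L, V) = -3 + L
v = 40 (v = -4*-1/9*6*3*5 = -4*(-2/3*3)*5 = -(-8)*5 = -4*(-10) = 40)
v + E(-7, -5 - 1)*98 = 40 + (-3 - 7)*98 = 40 - 10*98 = 40 - 980 = -940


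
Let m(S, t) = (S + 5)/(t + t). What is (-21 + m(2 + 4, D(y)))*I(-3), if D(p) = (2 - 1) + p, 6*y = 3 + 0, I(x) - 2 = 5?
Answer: -364/3 ≈ -121.33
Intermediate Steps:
I(x) = 7 (I(x) = 2 + 5 = 7)
y = 1/2 (y = (3 + 0)/6 = (1/6)*3 = 1/2 ≈ 0.50000)
D(p) = 1 + p
m(S, t) = (5 + S)/(2*t) (m(S, t) = (5 + S)/((2*t)) = (5 + S)*(1/(2*t)) = (5 + S)/(2*t))
(-21 + m(2 + 4, D(y)))*I(-3) = (-21 + (5 + (2 + 4))/(2*(1 + 1/2)))*7 = (-21 + (5 + 6)/(2*(3/2)))*7 = (-21 + (1/2)*(2/3)*11)*7 = (-21 + 11/3)*7 = -52/3*7 = -364/3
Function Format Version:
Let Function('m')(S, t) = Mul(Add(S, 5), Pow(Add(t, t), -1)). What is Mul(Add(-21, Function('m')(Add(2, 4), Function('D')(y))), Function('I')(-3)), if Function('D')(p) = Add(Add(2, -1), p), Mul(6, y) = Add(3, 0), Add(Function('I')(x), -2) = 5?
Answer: Rational(-364, 3) ≈ -121.33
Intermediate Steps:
Function('I')(x) = 7 (Function('I')(x) = Add(2, 5) = 7)
y = Rational(1, 2) (y = Mul(Rational(1, 6), Add(3, 0)) = Mul(Rational(1, 6), 3) = Rational(1, 2) ≈ 0.50000)
Function('D')(p) = Add(1, p)
Function('m')(S, t) = Mul(Rational(1, 2), Pow(t, -1), Add(5, S)) (Function('m')(S, t) = Mul(Add(5, S), Pow(Mul(2, t), -1)) = Mul(Add(5, S), Mul(Rational(1, 2), Pow(t, -1))) = Mul(Rational(1, 2), Pow(t, -1), Add(5, S)))
Mul(Add(-21, Function('m')(Add(2, 4), Function('D')(y))), Function('I')(-3)) = Mul(Add(-21, Mul(Rational(1, 2), Pow(Add(1, Rational(1, 2)), -1), Add(5, Add(2, 4)))), 7) = Mul(Add(-21, Mul(Rational(1, 2), Pow(Rational(3, 2), -1), Add(5, 6))), 7) = Mul(Add(-21, Mul(Rational(1, 2), Rational(2, 3), 11)), 7) = Mul(Add(-21, Rational(11, 3)), 7) = Mul(Rational(-52, 3), 7) = Rational(-364, 3)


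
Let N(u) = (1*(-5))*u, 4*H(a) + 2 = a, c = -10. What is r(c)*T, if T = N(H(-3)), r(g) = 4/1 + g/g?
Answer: 125/4 ≈ 31.250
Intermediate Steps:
H(a) = -½ + a/4
N(u) = -5*u
r(g) = 5 (r(g) = 4*1 + 1 = 4 + 1 = 5)
T = 25/4 (T = -5*(-½ + (¼)*(-3)) = -5*(-½ - ¾) = -5*(-5/4) = 25/4 ≈ 6.2500)
r(c)*T = 5*(25/4) = 125/4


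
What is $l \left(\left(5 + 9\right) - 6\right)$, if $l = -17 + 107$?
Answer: $720$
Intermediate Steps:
$l = 90$
$l \left(\left(5 + 9\right) - 6\right) = 90 \left(\left(5 + 9\right) - 6\right) = 90 \left(14 - 6\right) = 90 \cdot 8 = 720$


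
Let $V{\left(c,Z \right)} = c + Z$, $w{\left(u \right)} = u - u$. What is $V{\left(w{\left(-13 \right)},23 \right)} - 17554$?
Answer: $-17531$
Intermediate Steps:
$w{\left(u \right)} = 0$
$V{\left(c,Z \right)} = Z + c$
$V{\left(w{\left(-13 \right)},23 \right)} - 17554 = \left(23 + 0\right) - 17554 = 23 - 17554 = -17531$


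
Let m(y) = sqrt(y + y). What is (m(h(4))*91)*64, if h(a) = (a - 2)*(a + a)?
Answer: 23296*sqrt(2) ≈ 32946.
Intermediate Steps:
h(a) = 2*a*(-2 + a) (h(a) = (-2 + a)*(2*a) = 2*a*(-2 + a))
m(y) = sqrt(2)*sqrt(y) (m(y) = sqrt(2*y) = sqrt(2)*sqrt(y))
(m(h(4))*91)*64 = ((sqrt(2)*sqrt(2*4*(-2 + 4)))*91)*64 = ((sqrt(2)*sqrt(2*4*2))*91)*64 = ((sqrt(2)*sqrt(16))*91)*64 = ((sqrt(2)*4)*91)*64 = ((4*sqrt(2))*91)*64 = (364*sqrt(2))*64 = 23296*sqrt(2)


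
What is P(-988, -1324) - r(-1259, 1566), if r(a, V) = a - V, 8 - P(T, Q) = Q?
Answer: 4157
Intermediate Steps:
P(T, Q) = 8 - Q
P(-988, -1324) - r(-1259, 1566) = (8 - 1*(-1324)) - (-1259 - 1*1566) = (8 + 1324) - (-1259 - 1566) = 1332 - 1*(-2825) = 1332 + 2825 = 4157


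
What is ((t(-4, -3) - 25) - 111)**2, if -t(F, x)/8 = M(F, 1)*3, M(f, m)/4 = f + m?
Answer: 23104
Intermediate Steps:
M(f, m) = 4*f + 4*m (M(f, m) = 4*(f + m) = 4*f + 4*m)
t(F, x) = -96 - 96*F (t(F, x) = -8*(4*F + 4*1)*3 = -8*(4*F + 4)*3 = -8*(4 + 4*F)*3 = -8*(12 + 12*F) = -96 - 96*F)
((t(-4, -3) - 25) - 111)**2 = (((-96 - 96*(-4)) - 25) - 111)**2 = (((-96 + 384) - 25) - 111)**2 = ((288 - 25) - 111)**2 = (263 - 111)**2 = 152**2 = 23104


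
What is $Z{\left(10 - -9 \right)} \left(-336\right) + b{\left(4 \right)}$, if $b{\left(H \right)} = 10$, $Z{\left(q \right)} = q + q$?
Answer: $-12758$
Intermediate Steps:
$Z{\left(q \right)} = 2 q$
$Z{\left(10 - -9 \right)} \left(-336\right) + b{\left(4 \right)} = 2 \left(10 - -9\right) \left(-336\right) + 10 = 2 \left(10 + 9\right) \left(-336\right) + 10 = 2 \cdot 19 \left(-336\right) + 10 = 38 \left(-336\right) + 10 = -12768 + 10 = -12758$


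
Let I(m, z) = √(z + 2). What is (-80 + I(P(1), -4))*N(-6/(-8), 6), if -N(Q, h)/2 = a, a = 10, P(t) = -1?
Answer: 1600 - 20*I*√2 ≈ 1600.0 - 28.284*I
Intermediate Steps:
N(Q, h) = -20 (N(Q, h) = -2*10 = -20)
I(m, z) = √(2 + z)
(-80 + I(P(1), -4))*N(-6/(-8), 6) = (-80 + √(2 - 4))*(-20) = (-80 + √(-2))*(-20) = (-80 + I*√2)*(-20) = 1600 - 20*I*√2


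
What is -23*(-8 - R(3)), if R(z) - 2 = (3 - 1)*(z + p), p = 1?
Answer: 414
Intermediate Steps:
R(z) = 4 + 2*z (R(z) = 2 + (3 - 1)*(z + 1) = 2 + 2*(1 + z) = 2 + (2 + 2*z) = 4 + 2*z)
-23*(-8 - R(3)) = -23*(-8 - (4 + 2*3)) = -23*(-8 - (4 + 6)) = -23*(-8 - 1*10) = -23*(-8 - 10) = -23*(-18) = 414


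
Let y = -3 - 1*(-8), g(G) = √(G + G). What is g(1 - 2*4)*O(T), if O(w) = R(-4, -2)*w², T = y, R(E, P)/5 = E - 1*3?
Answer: -875*I*√14 ≈ -3273.9*I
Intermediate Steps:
R(E, P) = -15 + 5*E (R(E, P) = 5*(E - 1*3) = 5*(E - 3) = 5*(-3 + E) = -15 + 5*E)
g(G) = √2*√G (g(G) = √(2*G) = √2*√G)
y = 5 (y = -3 + 8 = 5)
T = 5
O(w) = -35*w² (O(w) = (-15 + 5*(-4))*w² = (-15 - 20)*w² = -35*w²)
g(1 - 2*4)*O(T) = (√2*√(1 - 2*4))*(-35*5²) = (√2*√(1 - 8))*(-35*25) = (√2*√(-7))*(-875) = (√2*(I*√7))*(-875) = (I*√14)*(-875) = -875*I*√14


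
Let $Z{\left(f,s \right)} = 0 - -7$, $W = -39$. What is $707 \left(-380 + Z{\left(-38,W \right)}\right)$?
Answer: $-263711$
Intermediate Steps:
$Z{\left(f,s \right)} = 7$ ($Z{\left(f,s \right)} = 0 + 7 = 7$)
$707 \left(-380 + Z{\left(-38,W \right)}\right) = 707 \left(-380 + 7\right) = 707 \left(-373\right) = -263711$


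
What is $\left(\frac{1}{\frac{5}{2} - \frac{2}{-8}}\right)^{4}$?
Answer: $\frac{256}{14641} \approx 0.017485$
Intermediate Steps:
$\left(\frac{1}{\frac{5}{2} - \frac{2}{-8}}\right)^{4} = \left(\frac{1}{5 \cdot \frac{1}{2} - - \frac{1}{4}}\right)^{4} = \left(\frac{1}{\frac{5}{2} + \frac{1}{4}}\right)^{4} = \left(\frac{1}{\frac{11}{4}}\right)^{4} = \left(\frac{4}{11}\right)^{4} = \frac{256}{14641}$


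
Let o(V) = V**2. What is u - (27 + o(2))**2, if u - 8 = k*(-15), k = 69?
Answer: -1988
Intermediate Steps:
u = -1027 (u = 8 + 69*(-15) = 8 - 1035 = -1027)
u - (27 + o(2))**2 = -1027 - (27 + 2**2)**2 = -1027 - (27 + 4)**2 = -1027 - 1*31**2 = -1027 - 1*961 = -1027 - 961 = -1988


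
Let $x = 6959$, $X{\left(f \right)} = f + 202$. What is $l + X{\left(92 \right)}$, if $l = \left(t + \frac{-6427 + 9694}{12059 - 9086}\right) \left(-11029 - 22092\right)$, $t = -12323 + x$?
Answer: $\frac{176026317189}{991} \approx 1.7762 \cdot 10^{8}$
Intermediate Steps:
$X{\left(f \right)} = 202 + f$
$t = -5364$ ($t = -12323 + 6959 = -5364$)
$l = \frac{176026025835}{991}$ ($l = \left(-5364 + \frac{-6427 + 9694}{12059 - 9086}\right) \left(-11029 - 22092\right) = \left(-5364 + \frac{3267}{2973}\right) \left(-33121\right) = \left(-5364 + 3267 \cdot \frac{1}{2973}\right) \left(-33121\right) = \left(-5364 + \frac{1089}{991}\right) \left(-33121\right) = \left(- \frac{5314635}{991}\right) \left(-33121\right) = \frac{176026025835}{991} \approx 1.7762 \cdot 10^{8}$)
$l + X{\left(92 \right)} = \frac{176026025835}{991} + \left(202 + 92\right) = \frac{176026025835}{991} + 294 = \frac{176026317189}{991}$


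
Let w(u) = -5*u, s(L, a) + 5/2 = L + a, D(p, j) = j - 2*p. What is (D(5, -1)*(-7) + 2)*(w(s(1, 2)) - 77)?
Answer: -12561/2 ≈ -6280.5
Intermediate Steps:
s(L, a) = -5/2 + L + a (s(L, a) = -5/2 + (L + a) = -5/2 + L + a)
(D(5, -1)*(-7) + 2)*(w(s(1, 2)) - 77) = ((-1 - 2*5)*(-7) + 2)*(-5*(-5/2 + 1 + 2) - 77) = ((-1 - 10)*(-7) + 2)*(-5*½ - 77) = (-11*(-7) + 2)*(-5/2 - 77) = (77 + 2)*(-159/2) = 79*(-159/2) = -12561/2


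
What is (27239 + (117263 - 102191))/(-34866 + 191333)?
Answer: 42311/156467 ≈ 0.27041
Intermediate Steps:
(27239 + (117263 - 102191))/(-34866 + 191333) = (27239 + 15072)/156467 = 42311*(1/156467) = 42311/156467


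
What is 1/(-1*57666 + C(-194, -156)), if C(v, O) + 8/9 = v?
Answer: -9/520748 ≈ -1.7283e-5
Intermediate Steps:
C(v, O) = -8/9 + v
1/(-1*57666 + C(-194, -156)) = 1/(-1*57666 + (-8/9 - 194)) = 1/(-57666 - 1754/9) = 1/(-520748/9) = -9/520748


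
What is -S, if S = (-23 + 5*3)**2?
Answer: -64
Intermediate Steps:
S = 64 (S = (-23 + 15)**2 = (-8)**2 = 64)
-S = -1*64 = -64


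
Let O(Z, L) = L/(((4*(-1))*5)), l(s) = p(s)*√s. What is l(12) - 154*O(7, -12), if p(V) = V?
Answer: -462/5 + 24*√3 ≈ -50.831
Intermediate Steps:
l(s) = s^(3/2) (l(s) = s*√s = s^(3/2))
O(Z, L) = -L/20 (O(Z, L) = L/((-4*5)) = L/(-20) = L*(-1/20) = -L/20)
l(12) - 154*O(7, -12) = 12^(3/2) - (-77)*(-12)/10 = 24*√3 - 154*⅗ = 24*√3 - 462/5 = -462/5 + 24*√3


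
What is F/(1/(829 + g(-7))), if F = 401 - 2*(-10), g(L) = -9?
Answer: 345220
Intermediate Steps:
F = 421 (F = 401 + 20 = 421)
F/(1/(829 + g(-7))) = 421/(1/(829 - 9)) = 421/(1/820) = 421*820 = 345220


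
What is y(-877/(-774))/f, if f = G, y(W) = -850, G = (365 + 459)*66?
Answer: -425/27192 ≈ -0.015630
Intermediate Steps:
G = 54384 (G = 824*66 = 54384)
f = 54384
y(-877/(-774))/f = -850/54384 = -850*1/54384 = -425/27192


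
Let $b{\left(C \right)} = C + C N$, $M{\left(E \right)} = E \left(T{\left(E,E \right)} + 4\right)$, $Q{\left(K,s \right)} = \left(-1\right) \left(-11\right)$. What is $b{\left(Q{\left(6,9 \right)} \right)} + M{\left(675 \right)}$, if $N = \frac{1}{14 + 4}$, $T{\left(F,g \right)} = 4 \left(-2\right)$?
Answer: $- \frac{48391}{18} \approx -2688.4$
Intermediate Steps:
$Q{\left(K,s \right)} = 11$
$T{\left(F,g \right)} = -8$
$M{\left(E \right)} = - 4 E$ ($M{\left(E \right)} = E \left(-8 + 4\right) = E \left(-4\right) = - 4 E$)
$N = \frac{1}{18} \approx 0.055556$
$b{\left(C \right)} = \frac{19 C}{18}$ ($b{\left(C \right)} = C + C \frac{1}{18} = C + \frac{C}{18} = \frac{19 C}{18}$)
$b{\left(Q{\left(6,9 \right)} \right)} + M{\left(675 \right)} = \frac{19}{18} \cdot 11 - 2700 = \frac{209}{18} - 2700 = - \frac{48391}{18}$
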